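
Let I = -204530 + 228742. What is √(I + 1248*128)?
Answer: 2*√45989 ≈ 428.90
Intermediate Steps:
I = 24212
√(I + 1248*128) = √(24212 + 1248*128) = √(24212 + 159744) = √183956 = 2*√45989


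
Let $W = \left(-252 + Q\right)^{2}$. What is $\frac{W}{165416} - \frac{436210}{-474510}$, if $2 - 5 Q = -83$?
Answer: $\frac{9836092811}{7849154616} \approx 1.2531$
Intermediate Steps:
$Q = 17$ ($Q = \frac{2}{5} - - \frac{83}{5} = \frac{2}{5} + \frac{83}{5} = 17$)
$W = 55225$ ($W = \left(-252 + 17\right)^{2} = \left(-235\right)^{2} = 55225$)
$\frac{W}{165416} - \frac{436210}{-474510} = \frac{55225}{165416} - \frac{436210}{-474510} = 55225 \cdot \frac{1}{165416} - - \frac{43621}{47451} = \frac{55225}{165416} + \frac{43621}{47451} = \frac{9836092811}{7849154616}$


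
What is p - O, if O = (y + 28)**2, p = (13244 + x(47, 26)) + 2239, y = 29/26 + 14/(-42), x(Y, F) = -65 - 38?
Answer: 88531895/6084 ≈ 14552.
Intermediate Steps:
x(Y, F) = -103
y = 61/78 (y = 29*(1/26) + 14*(-1/42) = 29/26 - 1/3 = 61/78 ≈ 0.78205)
p = 15380 (p = (13244 - 103) + 2239 = 13141 + 2239 = 15380)
O = 5040025/6084 (O = (61/78 + 28)**2 = (2245/78)**2 = 5040025/6084 ≈ 828.41)
p - O = 15380 - 1*5040025/6084 = 15380 - 5040025/6084 = 88531895/6084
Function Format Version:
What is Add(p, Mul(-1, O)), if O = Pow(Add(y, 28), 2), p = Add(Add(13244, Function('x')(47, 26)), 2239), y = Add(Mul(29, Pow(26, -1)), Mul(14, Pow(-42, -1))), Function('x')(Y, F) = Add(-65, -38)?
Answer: Rational(88531895, 6084) ≈ 14552.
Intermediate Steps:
Function('x')(Y, F) = -103
y = Rational(61, 78) (y = Add(Mul(29, Rational(1, 26)), Mul(14, Rational(-1, 42))) = Add(Rational(29, 26), Rational(-1, 3)) = Rational(61, 78) ≈ 0.78205)
p = 15380 (p = Add(Add(13244, -103), 2239) = Add(13141, 2239) = 15380)
O = Rational(5040025, 6084) (O = Pow(Add(Rational(61, 78), 28), 2) = Pow(Rational(2245, 78), 2) = Rational(5040025, 6084) ≈ 828.41)
Add(p, Mul(-1, O)) = Add(15380, Mul(-1, Rational(5040025, 6084))) = Add(15380, Rational(-5040025, 6084)) = Rational(88531895, 6084)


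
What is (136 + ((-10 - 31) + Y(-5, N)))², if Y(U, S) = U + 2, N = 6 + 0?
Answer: 8464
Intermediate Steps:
N = 6
Y(U, S) = 2 + U
(136 + ((-10 - 31) + Y(-5, N)))² = (136 + ((-10 - 31) + (2 - 5)))² = (136 + (-41 - 3))² = (136 - 44)² = 92² = 8464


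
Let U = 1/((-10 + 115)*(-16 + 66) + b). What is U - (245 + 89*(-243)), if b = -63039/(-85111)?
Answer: 9555525845509/446895789 ≈ 21382.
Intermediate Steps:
b = 63039/85111 (b = -63039*(-1/85111) = 63039/85111 ≈ 0.74067)
U = 85111/446895789 (U = 1/((-10 + 115)*(-16 + 66) + 63039/85111) = 1/(105*50 + 63039/85111) = 1/(5250 + 63039/85111) = 1/(446895789/85111) = 85111/446895789 ≈ 0.00019045)
U - (245 + 89*(-243)) = 85111/446895789 - (245 + 89*(-243)) = 85111/446895789 - (245 - 21627) = 85111/446895789 - 1*(-21382) = 85111/446895789 + 21382 = 9555525845509/446895789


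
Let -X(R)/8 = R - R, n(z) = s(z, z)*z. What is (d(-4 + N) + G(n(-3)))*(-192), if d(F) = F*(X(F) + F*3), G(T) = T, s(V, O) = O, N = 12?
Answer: -38592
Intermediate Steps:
n(z) = z**2 (n(z) = z*z = z**2)
X(R) = 0 (X(R) = -8*(R - R) = -8*0 = 0)
d(F) = 3*F**2 (d(F) = F*(0 + F*3) = F*(0 + 3*F) = F*(3*F) = 3*F**2)
(d(-4 + N) + G(n(-3)))*(-192) = (3*(-4 + 12)**2 + (-3)**2)*(-192) = (3*8**2 + 9)*(-192) = (3*64 + 9)*(-192) = (192 + 9)*(-192) = 201*(-192) = -38592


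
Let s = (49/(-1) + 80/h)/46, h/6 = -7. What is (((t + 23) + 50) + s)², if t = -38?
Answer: 1071973081/933156 ≈ 1148.8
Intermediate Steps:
h = -42 (h = 6*(-7) = -42)
s = -1069/966 (s = (49/(-1) + 80/(-42))/46 = (49*(-1) + 80*(-1/42))*(1/46) = (-49 - 40/21)*(1/46) = -1069/21*1/46 = -1069/966 ≈ -1.1066)
(((t + 23) + 50) + s)² = (((-38 + 23) + 50) - 1069/966)² = ((-15 + 50) - 1069/966)² = (35 - 1069/966)² = (32741/966)² = 1071973081/933156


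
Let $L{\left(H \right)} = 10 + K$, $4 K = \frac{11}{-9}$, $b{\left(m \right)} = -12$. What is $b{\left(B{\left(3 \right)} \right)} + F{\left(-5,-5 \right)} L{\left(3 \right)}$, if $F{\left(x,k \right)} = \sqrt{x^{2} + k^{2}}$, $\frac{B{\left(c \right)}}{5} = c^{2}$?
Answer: $-12 + \frac{1745 \sqrt{2}}{36} \approx 56.55$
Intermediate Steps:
$B{\left(c \right)} = 5 c^{2}$
$K = - \frac{11}{36}$ ($K = \frac{11 \frac{1}{-9}}{4} = \frac{11 \left(- \frac{1}{9}\right)}{4} = \frac{1}{4} \left(- \frac{11}{9}\right) = - \frac{11}{36} \approx -0.30556$)
$L{\left(H \right)} = \frac{349}{36}$ ($L{\left(H \right)} = 10 - \frac{11}{36} = \frac{349}{36}$)
$F{\left(x,k \right)} = \sqrt{k^{2} + x^{2}}$
$b{\left(B{\left(3 \right)} \right)} + F{\left(-5,-5 \right)} L{\left(3 \right)} = -12 + \sqrt{\left(-5\right)^{2} + \left(-5\right)^{2}} \cdot \frac{349}{36} = -12 + \sqrt{25 + 25} \cdot \frac{349}{36} = -12 + \sqrt{50} \cdot \frac{349}{36} = -12 + 5 \sqrt{2} \cdot \frac{349}{36} = -12 + \frac{1745 \sqrt{2}}{36}$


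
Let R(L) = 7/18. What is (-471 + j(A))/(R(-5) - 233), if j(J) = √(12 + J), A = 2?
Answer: 8478/4187 - 18*√14/4187 ≈ 2.0088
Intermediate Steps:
R(L) = 7/18 (R(L) = 7*(1/18) = 7/18)
(-471 + j(A))/(R(-5) - 233) = (-471 + √(12 + 2))/(7/18 - 233) = (-471 + √14)/(-4187/18) = (-471 + √14)*(-18/4187) = 8478/4187 - 18*√14/4187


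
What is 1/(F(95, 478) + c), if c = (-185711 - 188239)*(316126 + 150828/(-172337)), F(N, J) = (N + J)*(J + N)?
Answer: -172337/20372760221099427 ≈ -8.4592e-12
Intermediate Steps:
F(N, J) = (J + N)² (F(N, J) = (J + N)*(J + N) = (J + N)²)
c = -20372816804334300/172337 (c = -373950*(316126 + 150828*(-1/172337)) = -373950*(316126 - 150828/172337) = -373950*54480055634/172337 = -20372816804334300/172337 ≈ -1.1822e+11)
1/(F(95, 478) + c) = 1/((478 + 95)² - 20372816804334300/172337) = 1/(573² - 20372816804334300/172337) = 1/(328329 - 20372816804334300/172337) = 1/(-20372760221099427/172337) = -172337/20372760221099427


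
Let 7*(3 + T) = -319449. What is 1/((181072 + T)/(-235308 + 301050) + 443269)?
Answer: 230097/101995341110 ≈ 2.2560e-6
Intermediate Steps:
T = -319470/7 (T = -3 + (⅐)*(-319449) = -3 - 319449/7 = -319470/7 ≈ -45639.)
1/((181072 + T)/(-235308 + 301050) + 443269) = 1/((181072 - 319470/7)/(-235308 + 301050) + 443269) = 1/((948034/7)/65742 + 443269) = 1/((948034/7)*(1/65742) + 443269) = 1/(474017/230097 + 443269) = 1/(101995341110/230097) = 230097/101995341110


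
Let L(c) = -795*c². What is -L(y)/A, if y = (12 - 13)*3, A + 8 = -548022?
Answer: -1431/109606 ≈ -0.013056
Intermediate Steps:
A = -548030 (A = -8 - 548022 = -548030)
y = -3 (y = -1*3 = -3)
-L(y)/A = -(-795*(-3)²)/(-548030) = -(-795*9)*(-1)/548030 = -(-7155)*(-1)/548030 = -1*1431/109606 = -1431/109606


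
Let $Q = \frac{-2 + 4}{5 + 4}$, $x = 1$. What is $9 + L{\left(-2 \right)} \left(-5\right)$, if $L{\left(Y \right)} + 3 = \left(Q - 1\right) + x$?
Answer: $\frac{206}{9} \approx 22.889$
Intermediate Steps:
$Q = \frac{2}{9} \approx 0.22222$
$L{\left(Y \right)} = - \frac{25}{9}$ ($L{\left(Y \right)} = -3 + \left(\left(\frac{2}{9} - 1\right) + 1\right) = -3 + \left(- \frac{7}{9} + 1\right) = -3 + \frac{2}{9} = - \frac{25}{9}$)
$9 + L{\left(-2 \right)} \left(-5\right) = 9 - - \frac{125}{9} = 9 + \frac{125}{9} = \frac{206}{9}$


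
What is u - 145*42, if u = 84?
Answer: -6006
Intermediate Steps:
u - 145*42 = 84 - 145*42 = 84 - 6090 = -6006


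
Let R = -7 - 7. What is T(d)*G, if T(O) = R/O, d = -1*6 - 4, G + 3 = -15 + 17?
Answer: -7/5 ≈ -1.4000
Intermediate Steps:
R = -14
G = -1 (G = -3 + (-15 + 17) = -3 + 2 = -1)
d = -10 (d = -6 - 4 = -10)
T(O) = -14/O
T(d)*G = -14/(-10)*(-1) = -14*(-⅒)*(-1) = (7/5)*(-1) = -7/5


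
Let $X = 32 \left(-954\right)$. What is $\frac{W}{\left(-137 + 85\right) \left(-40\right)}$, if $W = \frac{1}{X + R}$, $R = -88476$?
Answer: $- \frac{1}{247528320} \approx -4.0399 \cdot 10^{-9}$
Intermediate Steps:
$X = -30528$
$W = - \frac{1}{119004}$ ($W = \frac{1}{-30528 - 88476} = \frac{1}{-119004} = - \frac{1}{119004} \approx -8.4031 \cdot 10^{-6}$)
$\frac{W}{\left(-137 + 85\right) \left(-40\right)} = - \frac{1}{119004 \left(-137 + 85\right) \left(-40\right)} = - \frac{1}{119004 \left(\left(-52\right) \left(-40\right)\right)} = - \frac{1}{119004 \cdot 2080} = \left(- \frac{1}{119004}\right) \frac{1}{2080} = - \frac{1}{247528320}$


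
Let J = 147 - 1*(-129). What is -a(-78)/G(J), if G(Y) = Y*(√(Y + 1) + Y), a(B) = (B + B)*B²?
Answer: 949104/75899 - 79092*√277/1745677 ≈ 11.751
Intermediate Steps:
a(B) = 2*B³ (a(B) = (2*B)*B² = 2*B³)
J = 276 (J = 147 + 129 = 276)
G(Y) = Y*(Y + √(1 + Y)) (G(Y) = Y*(√(1 + Y) + Y) = Y*(Y + √(1 + Y)))
-a(-78)/G(J) = -2*(-78)³/(276*(276 + √(1 + 276))) = -2*(-474552)/(276*(276 + √277)) = -(-949104)/(76176 + 276*√277) = 949104/(76176 + 276*√277)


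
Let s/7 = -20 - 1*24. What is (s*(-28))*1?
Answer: 8624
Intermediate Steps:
s = -308 (s = 7*(-20 - 1*24) = 7*(-20 - 24) = 7*(-44) = -308)
(s*(-28))*1 = -308*(-28)*1 = 8624*1 = 8624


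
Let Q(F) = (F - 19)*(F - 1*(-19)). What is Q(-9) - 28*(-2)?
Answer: -224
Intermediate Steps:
Q(F) = (-19 + F)*(19 + F) (Q(F) = (-19 + F)*(F + 19) = (-19 + F)*(19 + F))
Q(-9) - 28*(-2) = (-361 + (-9)²) - 28*(-2) = (-361 + 81) - 1*(-56) = -280 + 56 = -224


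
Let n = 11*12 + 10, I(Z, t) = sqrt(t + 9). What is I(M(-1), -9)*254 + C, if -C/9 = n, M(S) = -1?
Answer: -1278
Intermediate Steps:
I(Z, t) = sqrt(9 + t)
n = 142 (n = 132 + 10 = 142)
C = -1278 (C = -9*142 = -1278)
I(M(-1), -9)*254 + C = sqrt(9 - 9)*254 - 1278 = sqrt(0)*254 - 1278 = 0*254 - 1278 = 0 - 1278 = -1278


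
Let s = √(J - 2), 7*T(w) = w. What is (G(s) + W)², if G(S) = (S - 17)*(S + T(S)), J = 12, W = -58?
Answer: 291236/49 + 88672*√10/49 ≈ 11666.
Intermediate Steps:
T(w) = w/7
s = √10 (s = √(12 - 2) = √10 ≈ 3.1623)
G(S) = 8*S*(-17 + S)/7 (G(S) = (S - 17)*(S + S/7) = (-17 + S)*(8*S/7) = 8*S*(-17 + S)/7)
(G(s) + W)² = (8*√10*(-17 + √10)/7 - 58)² = (-58 + 8*√10*(-17 + √10)/7)²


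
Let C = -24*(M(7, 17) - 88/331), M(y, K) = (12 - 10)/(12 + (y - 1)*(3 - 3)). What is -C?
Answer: -788/331 ≈ -2.3807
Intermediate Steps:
M(y, K) = ⅙ (M(y, K) = 2/(12 + (-1 + y)*0) = 2/(12 + 0) = 2/12 = 2*(1/12) = ⅙)
C = 788/331 (C = -24*(⅙ - 88/331) = -24*(-197/1986) = 788/331 ≈ 2.3807)
-C = -1*788/331 = -788/331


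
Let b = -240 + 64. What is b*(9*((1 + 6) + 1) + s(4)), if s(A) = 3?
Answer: -13200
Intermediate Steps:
b = -176
b*(9*((1 + 6) + 1) + s(4)) = -176*(9*((1 + 6) + 1) + 3) = -176*(9*(7 + 1) + 3) = -176*(9*8 + 3) = -176*(72 + 3) = -176*75 = -13200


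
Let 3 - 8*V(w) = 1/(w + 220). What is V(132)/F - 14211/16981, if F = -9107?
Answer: -364463443787/435483043072 ≈ -0.83692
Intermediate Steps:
V(w) = 3/8 - 1/(8*(220 + w)) (V(w) = 3/8 - 1/(8*(w + 220)) = 3/8 - 1/(8*(220 + w)))
V(132)/F - 14211/16981 = ((659 + 3*132)/(8*(220 + 132)))/(-9107) - 14211/16981 = ((⅛)*(659 + 396)/352)*(-1/9107) - 14211*1/16981 = ((⅛)*(1/352)*1055)*(-1/9107) - 14211/16981 = (1055/2816)*(-1/9107) - 14211/16981 = -1055/25645312 - 14211/16981 = -364463443787/435483043072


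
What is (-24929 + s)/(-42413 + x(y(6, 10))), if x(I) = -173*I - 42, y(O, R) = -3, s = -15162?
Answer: 40091/41936 ≈ 0.95600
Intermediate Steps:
x(I) = -42 - 173*I
(-24929 + s)/(-42413 + x(y(6, 10))) = (-24929 - 15162)/(-42413 + (-42 - 173*(-3))) = -40091/(-42413 + (-42 + 519)) = -40091/(-42413 + 477) = -40091/(-41936) = -40091*(-1/41936) = 40091/41936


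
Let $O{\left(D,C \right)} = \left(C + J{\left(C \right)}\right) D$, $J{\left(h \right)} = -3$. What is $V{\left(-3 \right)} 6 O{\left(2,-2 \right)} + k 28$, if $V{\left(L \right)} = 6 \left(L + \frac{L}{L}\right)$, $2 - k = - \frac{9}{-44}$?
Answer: $\frac{8473}{11} \approx 770.27$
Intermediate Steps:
$k = \frac{79}{44}$ ($k = 2 - - \frac{9}{-44} = 2 - \left(-9\right) \left(- \frac{1}{44}\right) = 2 - \frac{9}{44} = \frac{79}{44} \approx 1.7955$)
$O{\left(D,C \right)} = D \left(-3 + C\right)$ ($O{\left(D,C \right)} = \left(C - 3\right) D = \left(-3 + C\right) D = D \left(-3 + C\right)$)
$V{\left(L \right)} = 6 + 6 L$ ($V{\left(L \right)} = 6 \left(L + 1\right) = 6 \left(1 + L\right) = 6 + 6 L$)
$V{\left(-3 \right)} 6 O{\left(2,-2 \right)} + k 28 = \left(6 + 6 \left(-3\right)\right) 6 \cdot 2 \left(-3 - 2\right) + \frac{79}{44} \cdot 28 = \left(6 - 18\right) 6 \cdot 2 \left(-5\right) + \frac{553}{11} = \left(-12\right) 6 \left(-10\right) + \frac{553}{11} = \left(-72\right) \left(-10\right) + \frac{553}{11} = 720 + \frac{553}{11} = \frac{8473}{11}$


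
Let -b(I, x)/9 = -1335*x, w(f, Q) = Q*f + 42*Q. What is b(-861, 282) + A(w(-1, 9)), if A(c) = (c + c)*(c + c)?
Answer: 3932874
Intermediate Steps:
w(f, Q) = 42*Q + Q*f
A(c) = 4*c**2 (A(c) = (2*c)*(2*c) = 4*c**2)
b(I, x) = 12015*x (b(I, x) = -(-12015)*x = 12015*x)
b(-861, 282) + A(w(-1, 9)) = 12015*282 + 4*(9*(42 - 1))**2 = 3388230 + 4*(9*41)**2 = 3388230 + 4*369**2 = 3388230 + 4*136161 = 3388230 + 544644 = 3932874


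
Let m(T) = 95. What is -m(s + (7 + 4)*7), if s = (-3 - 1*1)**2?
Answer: -95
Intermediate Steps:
s = 16 (s = (-3 - 1)**2 = (-4)**2 = 16)
-m(s + (7 + 4)*7) = -1*95 = -95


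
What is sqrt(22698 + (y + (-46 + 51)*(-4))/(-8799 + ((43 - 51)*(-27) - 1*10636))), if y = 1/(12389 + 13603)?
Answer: sqrt(435831764120031034)/4381932 ≈ 150.66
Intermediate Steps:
y = 1/25992 ≈ 3.8473e-5
sqrt(22698 + (y + (-46 + 51)*(-4))/(-8799 + ((43 - 51)*(-27) - 1*10636))) = sqrt(22698 + (1/25992 + (-46 + 51)*(-4))/(-8799 + ((43 - 51)*(-27) - 1*10636))) = sqrt(22698 + (1/25992 + 5*(-4))/(-8799 + (-8*(-27) - 10636))) = sqrt(22698 + (1/25992 - 20)/(-8799 + (216 - 10636))) = sqrt(22698 - 519839/(25992*(-8799 - 10420))) = sqrt(22698 - 519839/25992/(-19219)) = sqrt(22698 - 519839/25992*(-1/19219)) = sqrt(22698 + 519839/499540248) = sqrt(11338565068943/499540248) = sqrt(435831764120031034)/4381932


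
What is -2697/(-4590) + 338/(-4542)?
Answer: 594353/1158210 ≈ 0.51317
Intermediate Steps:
-2697/(-4590) + 338/(-4542) = -2697*(-1/4590) + 338*(-1/4542) = 899/1530 - 169/2271 = 594353/1158210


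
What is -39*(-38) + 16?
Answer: 1498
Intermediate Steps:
-39*(-38) + 16 = 1482 + 16 = 1498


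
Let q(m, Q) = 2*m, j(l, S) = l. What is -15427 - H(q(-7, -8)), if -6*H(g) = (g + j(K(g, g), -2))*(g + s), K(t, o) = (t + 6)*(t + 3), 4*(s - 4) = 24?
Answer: -46429/3 ≈ -15476.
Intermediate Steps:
s = 10 (s = 4 + (1/4)*24 = 4 + 6 = 10)
K(t, o) = (3 + t)*(6 + t) (K(t, o) = (6 + t)*(3 + t) = (3 + t)*(6 + t))
H(g) = -(10 + g)*(18 + g**2 + 10*g)/6 (H(g) = -(g + (18 + g**2 + 9*g))*(g + 10)/6 = -(18 + g**2 + 10*g)*(10 + g)/6 = -(10 + g)*(18 + g**2 + 10*g)/6)
-15427 - H(q(-7, -8)) = -15427 - (-30 - 118*(-7)/3 - 10*(2*(-7))**2/3 - (2*(-7))**3/6) = -15427 - (-30 - 59/3*(-14) - 10/3*(-14)**2 - 1/6*(-14)**3) = -15427 - (-30 + 826/3 - 10/3*196 - 1/6*(-2744)) = -15427 - (-30 + 826/3 - 1960/3 + 1372/3) = -15427 - 1*148/3 = -15427 - 148/3 = -46429/3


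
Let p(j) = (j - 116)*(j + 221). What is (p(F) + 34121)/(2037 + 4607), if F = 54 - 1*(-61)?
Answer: 33785/6644 ≈ 5.0850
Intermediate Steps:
F = 115 (F = 54 + 61 = 115)
p(j) = (-116 + j)*(221 + j)
(p(F) + 34121)/(2037 + 4607) = ((-25636 + 115² + 105*115) + 34121)/(2037 + 4607) = ((-25636 + 13225 + 12075) + 34121)/6644 = (-336 + 34121)*(1/6644) = 33785*(1/6644) = 33785/6644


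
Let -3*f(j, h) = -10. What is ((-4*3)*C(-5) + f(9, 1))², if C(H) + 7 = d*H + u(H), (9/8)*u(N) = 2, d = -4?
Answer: 30276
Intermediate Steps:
u(N) = 16/9 (u(N) = (8/9)*2 = 16/9)
f(j, h) = 10/3 (f(j, h) = -⅓*(-10) = 10/3)
C(H) = -47/9 - 4*H (C(H) = -7 + (-4*H + 16/9) = -7 + (16/9 - 4*H) = -47/9 - 4*H)
((-4*3)*C(-5) + f(9, 1))² = ((-4*3)*(-47/9 - 4*(-5)) + 10/3)² = (-12*(-47/9 + 20) + 10/3)² = (-12*133/9 + 10/3)² = (-532/3 + 10/3)² = (-174)² = 30276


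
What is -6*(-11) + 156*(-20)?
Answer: -3054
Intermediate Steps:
-6*(-11) + 156*(-20) = 66 - 3120 = -3054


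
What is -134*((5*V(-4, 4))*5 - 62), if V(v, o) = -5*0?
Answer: 8308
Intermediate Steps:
V(v, o) = 0
-134*((5*V(-4, 4))*5 - 62) = -134*((5*0)*5 - 62) = -134*(0*5 - 62) = -134*(0 - 62) = -134*(-62) = 8308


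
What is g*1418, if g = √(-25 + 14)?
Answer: 1418*I*√11 ≈ 4703.0*I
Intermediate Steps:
g = I*√11 (g = √(-11) = I*√11 ≈ 3.3166*I)
g*1418 = (I*√11)*1418 = 1418*I*√11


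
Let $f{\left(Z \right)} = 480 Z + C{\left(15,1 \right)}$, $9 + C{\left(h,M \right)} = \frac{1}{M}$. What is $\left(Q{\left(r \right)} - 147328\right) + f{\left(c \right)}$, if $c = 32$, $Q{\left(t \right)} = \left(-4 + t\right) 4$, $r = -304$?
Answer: $-133208$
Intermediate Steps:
$Q{\left(t \right)} = -16 + 4 t$
$C{\left(h,M \right)} = -9 + \frac{1}{M}$
$f{\left(Z \right)} = -8 + 480 Z$ ($f{\left(Z \right)} = 480 Z - \left(9 - 1^{-1}\right) = 480 Z + \left(-9 + 1\right) = 480 Z - 8 = -8 + 480 Z$)
$\left(Q{\left(r \right)} - 147328\right) + f{\left(c \right)} = \left(\left(-16 + 4 \left(-304\right)\right) - 147328\right) + \left(-8 + 480 \cdot 32\right) = \left(\left(-16 - 1216\right) - 147328\right) + \left(-8 + 15360\right) = \left(-1232 - 147328\right) + 15352 = -148560 + 15352 = -133208$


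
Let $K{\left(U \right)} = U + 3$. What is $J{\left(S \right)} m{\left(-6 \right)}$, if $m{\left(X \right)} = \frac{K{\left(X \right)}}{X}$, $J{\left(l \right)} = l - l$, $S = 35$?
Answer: $0$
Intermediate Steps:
$K{\left(U \right)} = 3 + U$
$J{\left(l \right)} = 0$
$m{\left(X \right)} = \frac{3 + X}{X}$
$J{\left(S \right)} m{\left(-6 \right)} = 0 \frac{3 - 6}{-6} = 0 \left(\left(- \frac{1}{6}\right) \left(-3\right)\right) = 0 \cdot \frac{1}{2} = 0$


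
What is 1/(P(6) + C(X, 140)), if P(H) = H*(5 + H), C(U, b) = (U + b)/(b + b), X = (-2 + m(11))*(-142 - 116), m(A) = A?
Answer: 140/8149 ≈ 0.017180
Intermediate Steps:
X = -2322 (X = (-2 + 11)*(-142 - 116) = 9*(-258) = -2322)
C(U, b) = (U + b)/(2*b) (C(U, b) = (U + b)/((2*b)) = (U + b)*(1/(2*b)) = (U + b)/(2*b))
1/(P(6) + C(X, 140)) = 1/(6*(5 + 6) + (½)*(-2322 + 140)/140) = 1/(6*11 + (½)*(1/140)*(-2182)) = 1/(66 - 1091/140) = 1/(8149/140) = 140/8149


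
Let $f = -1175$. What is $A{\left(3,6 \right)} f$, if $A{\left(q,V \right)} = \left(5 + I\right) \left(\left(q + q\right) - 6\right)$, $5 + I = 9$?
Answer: $0$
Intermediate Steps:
$I = 4$ ($I = -5 + 9 = 4$)
$A{\left(q,V \right)} = -54 + 18 q$ ($A{\left(q,V \right)} = \left(5 + 4\right) \left(\left(q + q\right) - 6\right) = 9 \left(2 q - 6\right) = 9 \left(-6 + 2 q\right) = -54 + 18 q$)
$A{\left(3,6 \right)} f = \left(-54 + 18 \cdot 3\right) \left(-1175\right) = \left(-54 + 54\right) \left(-1175\right) = 0 \left(-1175\right) = 0$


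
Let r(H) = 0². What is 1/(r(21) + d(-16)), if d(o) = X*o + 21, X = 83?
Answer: -1/1307 ≈ -0.00076511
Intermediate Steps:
r(H) = 0
d(o) = 21 + 83*o (d(o) = 83*o + 21 = 21 + 83*o)
1/(r(21) + d(-16)) = 1/(0 + (21 + 83*(-16))) = 1/(0 + (21 - 1328)) = 1/(0 - 1307) = 1/(-1307) = -1/1307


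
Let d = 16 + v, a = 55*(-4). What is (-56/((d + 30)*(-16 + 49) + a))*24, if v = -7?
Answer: -1344/1067 ≈ -1.2596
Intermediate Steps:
a = -220
d = 9 (d = 16 - 7 = 9)
(-56/((d + 30)*(-16 + 49) + a))*24 = (-56/((9 + 30)*(-16 + 49) - 220))*24 = (-56/(39*33 - 220))*24 = (-56/(1287 - 220))*24 = (-56/1067)*24 = ((1/1067)*(-56))*24 = -56/1067*24 = -1344/1067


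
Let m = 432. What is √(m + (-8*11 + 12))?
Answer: 2*√89 ≈ 18.868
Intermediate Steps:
√(m + (-8*11 + 12)) = √(432 + (-8*11 + 12)) = √(432 + (-88 + 12)) = √(432 - 76) = √356 = 2*√89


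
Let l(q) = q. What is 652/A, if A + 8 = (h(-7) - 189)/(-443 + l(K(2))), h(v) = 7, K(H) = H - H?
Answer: -144418/1681 ≈ -85.912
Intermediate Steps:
K(H) = 0
A = -3362/443 (A = -8 + (7 - 189)/(-443 + 0) = -8 - 182/(-443) = -8 - 182*(-1/443) = -8 + 182/443 = -3362/443 ≈ -7.5892)
652/A = 652/(-3362/443) = 652*(-443/3362) = -144418/1681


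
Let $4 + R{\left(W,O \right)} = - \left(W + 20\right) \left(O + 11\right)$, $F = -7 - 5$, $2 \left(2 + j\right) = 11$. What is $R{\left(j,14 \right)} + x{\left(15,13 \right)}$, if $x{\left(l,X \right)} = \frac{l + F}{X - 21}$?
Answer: $- \frac{4735}{8} \approx -591.88$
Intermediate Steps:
$j = \frac{7}{2}$ ($j = -2 + \frac{1}{2} \cdot 11 = -2 + \frac{11}{2} = \frac{7}{2} \approx 3.5$)
$F = -12$ ($F = -7 - 5 = -12$)
$x{\left(l,X \right)} = \frac{-12 + l}{-21 + X}$ ($x{\left(l,X \right)} = \frac{l - 12}{X - 21} = \frac{-12 + l}{-21 + X}$)
$R{\left(W,O \right)} = -4 - \left(11 + O\right) \left(20 + W\right)$ ($R{\left(W,O \right)} = -4 - \left(W + 20\right) \left(O + 11\right) = -4 - \left(20 + W\right) \left(11 + O\right) = -4 - \left(11 + O\right) \left(20 + W\right)$)
$R{\left(j,14 \right)} + x{\left(15,13 \right)} = \left(-224 - 280 - \frac{77}{2} - 14 \cdot \frac{7}{2}\right) + \frac{-12 + 15}{-21 + 13} = \left(-224 - 280 - \frac{77}{2} - 49\right) + \frac{1}{-8} \cdot 3 = - \frac{1183}{2} - \frac{3}{8} = - \frac{4735}{8}$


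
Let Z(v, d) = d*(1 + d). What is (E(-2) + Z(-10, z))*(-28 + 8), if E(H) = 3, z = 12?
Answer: -3180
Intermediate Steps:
(E(-2) + Z(-10, z))*(-28 + 8) = (3 + 12*(1 + 12))*(-28 + 8) = (3 + 12*13)*(-20) = (3 + 156)*(-20) = 159*(-20) = -3180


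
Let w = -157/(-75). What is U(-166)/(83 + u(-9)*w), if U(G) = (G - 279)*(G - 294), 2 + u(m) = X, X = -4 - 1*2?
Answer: 15352500/4969 ≈ 3089.7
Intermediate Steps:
X = -6 (X = -4 - 2 = -6)
u(m) = -8 (u(m) = -2 - 6 = -8)
U(G) = (-294 + G)*(-279 + G) (U(G) = (-279 + G)*(-294 + G) = (-294 + G)*(-279 + G))
w = 157/75 (w = -157*(-1/75) = 157/75 ≈ 2.0933)
U(-166)/(83 + u(-9)*w) = (82026 + (-166)² - 573*(-166))/(83 - 8*157/75) = (82026 + 27556 + 95118)/(83 - 1256/75) = 204700/(4969/75) = 204700*(75/4969) = 15352500/4969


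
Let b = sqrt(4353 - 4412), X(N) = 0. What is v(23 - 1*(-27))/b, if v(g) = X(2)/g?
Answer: 0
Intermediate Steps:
b = I*sqrt(59) (b = sqrt(-59) = I*sqrt(59) ≈ 7.6811*I)
v(g) = 0 (v(g) = 0/g = 0)
v(23 - 1*(-27))/b = 0/((I*sqrt(59))) = 0*(-I*sqrt(59)/59) = 0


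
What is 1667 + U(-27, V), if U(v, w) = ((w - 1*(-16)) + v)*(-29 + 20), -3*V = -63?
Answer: 1577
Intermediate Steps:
V = 21 (V = -⅓*(-63) = 21)
U(v, w) = -144 - 9*v - 9*w (U(v, w) = ((w + 16) + v)*(-9) = ((16 + w) + v)*(-9) = (16 + v + w)*(-9) = -144 - 9*v - 9*w)
1667 + U(-27, V) = 1667 + (-144 - 9*(-27) - 9*21) = 1667 + (-144 + 243 - 189) = 1667 - 90 = 1577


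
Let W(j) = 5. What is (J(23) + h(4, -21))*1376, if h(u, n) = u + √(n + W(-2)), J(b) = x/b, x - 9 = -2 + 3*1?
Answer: 140352/23 + 5504*I ≈ 6102.3 + 5504.0*I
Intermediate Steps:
x = 10 (x = 9 + (-2 + 3*1) = 9 + (-2 + 3) = 9 + 1 = 10)
J(b) = 10/b
h(u, n) = u + √(5 + n) (h(u, n) = u + √(n + 5) = u + √(5 + n))
(J(23) + h(4, -21))*1376 = (10/23 + (4 + √(5 - 21)))*1376 = (10*(1/23) + (4 + √(-16)))*1376 = (10/23 + (4 + 4*I))*1376 = (102/23 + 4*I)*1376 = 140352/23 + 5504*I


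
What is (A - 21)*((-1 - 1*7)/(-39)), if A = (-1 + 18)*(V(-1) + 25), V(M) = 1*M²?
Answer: 3368/39 ≈ 86.359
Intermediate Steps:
V(M) = M²
A = 442 (A = (-1 + 18)*((-1)² + 25) = 17*(1 + 25) = 17*26 = 442)
(A - 21)*((-1 - 1*7)/(-39)) = (442 - 21)*((-1 - 1*7)/(-39)) = 421*((-1 - 7)*(-1/39)) = 421*(-8*(-1/39)) = 421*(8/39) = 3368/39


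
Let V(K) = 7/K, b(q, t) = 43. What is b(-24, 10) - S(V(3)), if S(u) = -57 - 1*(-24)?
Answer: 76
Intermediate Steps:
S(u) = -33 (S(u) = -57 + 24 = -33)
b(-24, 10) - S(V(3)) = 43 - 1*(-33) = 43 + 33 = 76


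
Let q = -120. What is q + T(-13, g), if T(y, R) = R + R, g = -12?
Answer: -144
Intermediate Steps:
T(y, R) = 2*R
q + T(-13, g) = -120 + 2*(-12) = -120 - 24 = -144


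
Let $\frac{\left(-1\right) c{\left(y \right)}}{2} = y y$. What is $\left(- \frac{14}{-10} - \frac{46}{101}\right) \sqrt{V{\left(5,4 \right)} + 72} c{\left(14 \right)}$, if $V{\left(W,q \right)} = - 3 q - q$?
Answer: $- \frac{373968 \sqrt{14}}{505} \approx -2770.8$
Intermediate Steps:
$V{\left(W,q \right)} = - 4 q$
$c{\left(y \right)} = - 2 y^{2}$ ($c{\left(y \right)} = - 2 y y = - 2 y^{2}$)
$\left(- \frac{14}{-10} - \frac{46}{101}\right) \sqrt{V{\left(5,4 \right)} + 72} c{\left(14 \right)} = \left(- \frac{14}{-10} - \frac{46}{101}\right) \sqrt{\left(-4\right) 4 + 72} \left(- 2 \cdot 14^{2}\right) = \left(\left(-14\right) \left(- \frac{1}{10}\right) - \frac{46}{101}\right) \sqrt{-16 + 72} \left(\left(-2\right) 196\right) = \left(\frac{7}{5} - \frac{46}{101}\right) \sqrt{56} \left(-392\right) = \frac{477 \cdot 2 \sqrt{14}}{505} \left(-392\right) = \frac{954 \sqrt{14}}{505} \left(-392\right) = - \frac{373968 \sqrt{14}}{505}$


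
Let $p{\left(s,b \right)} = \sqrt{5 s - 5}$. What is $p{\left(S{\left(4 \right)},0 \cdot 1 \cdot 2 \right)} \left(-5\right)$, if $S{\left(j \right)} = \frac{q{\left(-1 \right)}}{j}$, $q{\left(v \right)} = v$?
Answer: $- \frac{25 i}{2} \approx - 12.5 i$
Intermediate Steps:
$S{\left(j \right)} = - \frac{1}{j}$
$p{\left(s,b \right)} = \sqrt{-5 + 5 s}$
$p{\left(S{\left(4 \right)},0 \cdot 1 \cdot 2 \right)} \left(-5\right) = \sqrt{-5 + 5 \left(- \frac{1}{4}\right)} \left(-5\right) = \sqrt{-5 - \frac{5}{4}} \left(-5\right) = \sqrt{- \frac{25}{4}} \left(-5\right) = \frac{5 i}{2} \left(-5\right) = - \frac{25 i}{2}$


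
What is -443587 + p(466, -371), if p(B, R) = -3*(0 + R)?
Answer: -442474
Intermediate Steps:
p(B, R) = -3*R
-443587 + p(466, -371) = -443587 - 3*(-371) = -443587 + 1113 = -442474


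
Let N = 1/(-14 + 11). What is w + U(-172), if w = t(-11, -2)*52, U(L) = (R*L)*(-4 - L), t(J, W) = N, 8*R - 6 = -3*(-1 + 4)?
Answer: 32456/3 ≈ 10819.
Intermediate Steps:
N = -⅓ (N = 1/(-3) = -⅓ ≈ -0.33333)
R = -3/8 (R = ¾ + (-3*(-1 + 4))/8 = ¾ + (-3*3)/8 = ¾ + (⅛)*(-9) = ¾ - 9/8 = -3/8 ≈ -0.37500)
t(J, W) = -⅓
U(L) = -3*L*(-4 - L)/8 (U(L) = (-3*L/8)*(-4 - L) = -3*L*(-4 - L)/8)
w = -52/3 (w = -⅓*52 = -52/3 ≈ -17.333)
w + U(-172) = -52/3 + (3/8)*(-172)*(4 - 172) = -52/3 + (3/8)*(-172)*(-168) = -52/3 + 10836 = 32456/3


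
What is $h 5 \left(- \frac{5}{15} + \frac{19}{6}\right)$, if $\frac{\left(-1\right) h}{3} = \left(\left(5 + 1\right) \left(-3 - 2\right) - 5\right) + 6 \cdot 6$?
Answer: $- \frac{85}{2} \approx -42.5$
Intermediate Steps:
$h = -3$ ($h = - 3 \left(\left(\left(5 + 1\right) \left(-3 - 2\right) - 5\right) + 6 \cdot 6\right) = - 3 \left(\left(6 \left(-5\right) - 5\right) + 36\right) = - 3 \left(\left(-30 - 5\right) + 36\right) = - 3 \left(-35 + 36\right) = \left(-3\right) 1 = -3$)
$h 5 \left(- \frac{5}{15} + \frac{19}{6}\right) = \left(-3\right) 5 \left(- \frac{5}{15} + \frac{19}{6}\right) = - 15 \left(\left(-5\right) \frac{1}{15} + 19 \cdot \frac{1}{6}\right) = - 15 \left(- \frac{1}{3} + \frac{19}{6}\right) = \left(-15\right) \frac{17}{6} = - \frac{85}{2}$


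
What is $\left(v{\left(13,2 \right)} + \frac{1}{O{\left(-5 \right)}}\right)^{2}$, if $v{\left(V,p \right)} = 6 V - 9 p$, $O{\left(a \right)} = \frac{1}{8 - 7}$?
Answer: $3721$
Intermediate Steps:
$O{\left(a \right)} = 1$ ($O{\left(a \right)} = 1^{-1} = 1$)
$v{\left(V,p \right)} = - 9 p + 6 V$
$\left(v{\left(13,2 \right)} + \frac{1}{O{\left(-5 \right)}}\right)^{2} = \left(\left(\left(-9\right) 2 + 6 \cdot 13\right) + 1^{-1}\right)^{2} = \left(\left(-18 + 78\right) + 1\right)^{2} = \left(60 + 1\right)^{2} = 61^{2} = 3721$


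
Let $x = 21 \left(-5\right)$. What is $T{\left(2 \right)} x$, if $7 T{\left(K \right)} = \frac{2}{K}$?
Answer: $-15$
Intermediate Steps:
$T{\left(K \right)} = \frac{2}{7 K}$ ($T{\left(K \right)} = \frac{2 \frac{1}{K}}{7} = \frac{2}{7 K}$)
$x = -105$
$T{\left(2 \right)} x = \frac{2}{7 \cdot 2} \left(-105\right) = \frac{2}{7} \cdot \frac{1}{2} \left(-105\right) = \frac{1}{7} \left(-105\right) = -15$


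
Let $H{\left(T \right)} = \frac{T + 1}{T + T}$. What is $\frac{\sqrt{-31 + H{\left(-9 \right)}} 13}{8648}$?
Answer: $\frac{65 i \sqrt{11}}{25944} \approx 0.0083095 i$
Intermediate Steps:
$H{\left(T \right)} = \frac{1 + T}{2 T}$
$\frac{\sqrt{-31 + H{\left(-9 \right)}} 13}{8648} = \frac{\sqrt{-31 + \frac{1 - 9}{2 \left(-9\right)}} 13}{8648} = \sqrt{-31 + \frac{1}{2} \left(- \frac{1}{9}\right) \left(-8\right)} 13 \cdot \frac{1}{8648} = \sqrt{-31 + \frac{4}{9}} \cdot 13 \cdot \frac{1}{8648} = \sqrt{- \frac{275}{9}} \cdot 13 \cdot \frac{1}{8648} = \frac{5 i \sqrt{11}}{3} \cdot 13 \cdot \frac{1}{8648} = \frac{65 i \sqrt{11}}{3} \cdot \frac{1}{8648} = \frac{65 i \sqrt{11}}{25944}$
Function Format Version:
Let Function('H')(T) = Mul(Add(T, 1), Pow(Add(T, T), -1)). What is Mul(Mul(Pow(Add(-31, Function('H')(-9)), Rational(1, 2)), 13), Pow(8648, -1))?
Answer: Mul(Rational(65, 25944), I, Pow(11, Rational(1, 2))) ≈ Mul(0.0083095, I)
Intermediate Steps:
Function('H')(T) = Mul(Rational(1, 2), Pow(T, -1), Add(1, T)) (Function('H')(T) = Mul(Add(1, T), Pow(Mul(2, T), -1)) = Mul(Add(1, T), Mul(Rational(1, 2), Pow(T, -1))) = Mul(Rational(1, 2), Pow(T, -1), Add(1, T)))
Mul(Mul(Pow(Add(-31, Function('H')(-9)), Rational(1, 2)), 13), Pow(8648, -1)) = Mul(Mul(Pow(Add(-31, Mul(Rational(1, 2), Pow(-9, -1), Add(1, -9))), Rational(1, 2)), 13), Pow(8648, -1)) = Mul(Mul(Pow(Add(-31, Mul(Rational(1, 2), Rational(-1, 9), -8)), Rational(1, 2)), 13), Rational(1, 8648)) = Mul(Mul(Pow(Add(-31, Rational(4, 9)), Rational(1, 2)), 13), Rational(1, 8648)) = Mul(Mul(Pow(Rational(-275, 9), Rational(1, 2)), 13), Rational(1, 8648)) = Mul(Mul(Mul(Rational(5, 3), I, Pow(11, Rational(1, 2))), 13), Rational(1, 8648)) = Mul(Mul(Rational(65, 3), I, Pow(11, Rational(1, 2))), Rational(1, 8648)) = Mul(Rational(65, 25944), I, Pow(11, Rational(1, 2)))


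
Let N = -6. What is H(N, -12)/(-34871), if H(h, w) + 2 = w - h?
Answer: 8/34871 ≈ 0.00022942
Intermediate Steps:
H(h, w) = -2 + w - h (H(h, w) = -2 + (w - h) = -2 + w - h)
H(N, -12)/(-34871) = (-2 - 12 - 1*(-6))/(-34871) = (-2 - 12 + 6)*(-1/34871) = -8*(-1/34871) = 8/34871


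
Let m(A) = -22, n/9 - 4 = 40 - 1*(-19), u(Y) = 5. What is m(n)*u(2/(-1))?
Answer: -110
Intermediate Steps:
n = 567 (n = 36 + 9*(40 - 1*(-19)) = 36 + 9*(40 + 19) = 36 + 9*59 = 36 + 531 = 567)
m(n)*u(2/(-1)) = -22*5 = -110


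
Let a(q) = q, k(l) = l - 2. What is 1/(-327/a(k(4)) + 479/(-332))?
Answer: -332/54761 ≈ -0.0060627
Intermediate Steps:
k(l) = -2 + l
1/(-327/a(k(4)) + 479/(-332)) = 1/(-327/(-2 + 4) + 479/(-332)) = 1/(-327/2 + 479*(-1/332)) = 1/(-327*½ - 479/332) = 1/(-327/2 - 479/332) = 1/(-54761/332) = -332/54761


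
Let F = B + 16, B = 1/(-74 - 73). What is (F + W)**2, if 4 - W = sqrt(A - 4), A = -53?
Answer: 7406008/21609 - 5878*I*sqrt(57)/147 ≈ 342.73 - 301.89*I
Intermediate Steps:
B = -1/147 (B = 1/(-147) = -1/147 ≈ -0.0068027)
F = 2351/147 (F = -1/147 + 16 = 2351/147 ≈ 15.993)
W = 4 - I*sqrt(57) (W = 4 - sqrt(-53 - 4) = 4 - sqrt(-57) = 4 - I*sqrt(57) ≈ 4.0 - 7.5498*I)
(F + W)**2 = (2351/147 + (4 - I*sqrt(57)))**2 = (2939/147 - I*sqrt(57))**2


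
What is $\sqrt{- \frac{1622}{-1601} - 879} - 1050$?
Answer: $-1050 + \frac{11 i \sqrt{18598817}}{1601} \approx -1050.0 + 29.631 i$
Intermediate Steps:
$\sqrt{- \frac{1622}{-1601} - 879} - 1050 = \sqrt{\left(-1622\right) \left(- \frac{1}{1601}\right) - 879} - 1050 = \sqrt{\frac{1622}{1601} - 879} - 1050 = \sqrt{- \frac{1405657}{1601}} - 1050 = \frac{11 i \sqrt{18598817}}{1601} - 1050 = -1050 + \frac{11 i \sqrt{18598817}}{1601}$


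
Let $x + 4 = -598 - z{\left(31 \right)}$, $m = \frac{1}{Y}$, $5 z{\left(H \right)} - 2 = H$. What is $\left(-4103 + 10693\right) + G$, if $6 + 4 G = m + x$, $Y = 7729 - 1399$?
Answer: $\frac{162968383}{25320} \approx 6436.4$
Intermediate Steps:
$Y = 6330$
$z{\left(H \right)} = \frac{2}{5} + \frac{H}{5}$
$m = \frac{1}{6330} \approx 0.00015798$
$x = - \frac{3043}{5}$ ($x = -4 - \left(\frac{2992}{5} + \frac{31}{5}\right) = -4 - \frac{3023}{5} = - \frac{3043}{5} \approx -608.6$)
$G = - \frac{3890417}{25320}$ ($G = - \frac{3}{2} + \frac{\frac{1}{6330} - \frac{3043}{5}}{4} = - \frac{3}{2} + \frac{1}{4} \left(- \frac{3852437}{6330}\right) = - \frac{3}{2} - \frac{3852437}{25320} = - \frac{3890417}{25320} \approx -153.65$)
$\left(-4103 + 10693\right) + G = \left(-4103 + 10693\right) - \frac{3890417}{25320} = 6590 - \frac{3890417}{25320} = \frac{162968383}{25320}$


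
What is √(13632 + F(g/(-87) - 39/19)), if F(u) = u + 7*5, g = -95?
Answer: √37341208839/1653 ≈ 116.90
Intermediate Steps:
F(u) = 35 + u (F(u) = u + 35 = 35 + u)
√(13632 + F(g/(-87) - 39/19)) = √(13632 + (35 + (-95/(-87) - 39/19))) = √(13632 + (35 + (-95*(-1/87) - 39*1/19))) = √(13632 + (35 + (95/87 - 39/19))) = √(13632 + (35 - 1588/1653)) = √(13632 + 56267/1653) = √(22589963/1653) = √37341208839/1653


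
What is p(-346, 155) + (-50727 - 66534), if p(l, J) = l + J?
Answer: -117452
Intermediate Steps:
p(l, J) = J + l
p(-346, 155) + (-50727 - 66534) = (155 - 346) + (-50727 - 66534) = -191 - 117261 = -117452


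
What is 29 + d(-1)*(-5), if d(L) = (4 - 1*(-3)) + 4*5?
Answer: -106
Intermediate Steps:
d(L) = 27 (d(L) = (4 + 3) + 20 = 7 + 20 = 27)
29 + d(-1)*(-5) = 29 + 27*(-5) = 29 - 135 = -106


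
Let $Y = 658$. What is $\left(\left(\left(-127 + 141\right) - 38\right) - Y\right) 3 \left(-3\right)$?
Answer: $6138$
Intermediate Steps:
$\left(\left(\left(-127 + 141\right) - 38\right) - Y\right) 3 \left(-3\right) = \left(\left(\left(-127 + 141\right) - 38\right) - 658\right) 3 \left(-3\right) = \left(\left(14 - 38\right) - 658\right) \left(-9\right) = \left(-24 - 658\right) \left(-9\right) = \left(-682\right) \left(-9\right) = 6138$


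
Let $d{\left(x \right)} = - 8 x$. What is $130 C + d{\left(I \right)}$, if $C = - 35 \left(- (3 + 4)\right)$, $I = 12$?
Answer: $31754$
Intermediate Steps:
$C = 245$ ($C = - 35 \left(\left(-1\right) 7\right) = \left(-35\right) \left(-7\right) = 245$)
$130 C + d{\left(I \right)} = 130 \cdot 245 - 96 = 31850 - 96 = 31754$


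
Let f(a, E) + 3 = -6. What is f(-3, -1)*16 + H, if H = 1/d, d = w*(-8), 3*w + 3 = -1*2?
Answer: -5757/40 ≈ -143.93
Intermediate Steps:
w = -5/3 (w = -1 + (-1*2)/3 = -1 + (⅓)*(-2) = -1 - ⅔ = -5/3 ≈ -1.6667)
f(a, E) = -9 (f(a, E) = -3 - 6 = -9)
d = 40/3 (d = -5/3*(-8) = 40/3 ≈ 13.333)
H = 3/40 (H = 1/(40/3) = 3/40 ≈ 0.075000)
f(-3, -1)*16 + H = -9*16 + 3/40 = -144 + 3/40 = -5757/40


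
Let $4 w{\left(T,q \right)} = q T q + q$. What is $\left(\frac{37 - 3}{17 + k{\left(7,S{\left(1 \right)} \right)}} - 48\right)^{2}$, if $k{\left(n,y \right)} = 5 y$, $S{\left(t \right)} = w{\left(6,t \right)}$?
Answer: $\frac{23116864}{10609} \approx 2179.0$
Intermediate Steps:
$w{\left(T,q \right)} = \frac{q}{4} + \frac{T q^{2}}{4}$ ($w{\left(T,q \right)} = \frac{q T q + q}{4} = \frac{T q q + q}{4} = \frac{T q^{2} + q}{4} = \frac{q + T q^{2}}{4} = \frac{q}{4} + \frac{T q^{2}}{4}$)
$S{\left(t \right)} = \frac{t \left(1 + 6 t\right)}{4}$
$\left(\frac{37 - 3}{17 + k{\left(7,S{\left(1 \right)} \right)}} - 48\right)^{2} = \left(\frac{37 - 3}{17 + 5 \cdot \frac{1}{4} \cdot 1 \left(1 + 6 \cdot 1\right)} - 48\right)^{2} = \left(\frac{34}{17 + 5 \cdot \frac{1}{4} \cdot 1 \left(1 + 6\right)} - 48\right)^{2} = \left(\frac{34}{17 + 5 \cdot \frac{1}{4} \cdot 1 \cdot 7} - 48\right)^{2} = \left(\frac{34}{17 + 5 \cdot \frac{7}{4}} - 48\right)^{2} = \left(\frac{34}{17 + \frac{35}{4}} - 48\right)^{2} = \left(\frac{34}{\frac{103}{4}} - 48\right)^{2} = \left(34 \cdot \frac{4}{103} - 48\right)^{2} = \left(\frac{136}{103} - 48\right)^{2} = \left(- \frac{4808}{103}\right)^{2} = \frac{23116864}{10609}$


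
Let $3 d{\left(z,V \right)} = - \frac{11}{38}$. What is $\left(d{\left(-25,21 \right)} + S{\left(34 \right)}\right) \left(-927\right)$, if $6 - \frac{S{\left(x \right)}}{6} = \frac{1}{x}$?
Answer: $- \frac{21394851}{646} \approx -33119.0$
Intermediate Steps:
$d{\left(z,V \right)} = - \frac{11}{114}$ ($d{\left(z,V \right)} = \frac{\left(-11\right) \frac{1}{38}}{3} = \frac{1}{3} \left(- \frac{11}{38}\right) = - \frac{11}{114}$)
$S{\left(x \right)} = 36 - \frac{6}{x}$
$\left(d{\left(-25,21 \right)} + S{\left(34 \right)}\right) \left(-927\right) = \left(- \frac{11}{114} + \left(36 - \frac{6}{34}\right)\right) \left(-927\right) = \left(- \frac{11}{114} + \left(36 - \frac{3}{17}\right)\right) \left(-927\right) = \left(- \frac{11}{114} + \frac{609}{17}\right) \left(-927\right) = \frac{69239}{1938} \left(-927\right) = - \frac{21394851}{646}$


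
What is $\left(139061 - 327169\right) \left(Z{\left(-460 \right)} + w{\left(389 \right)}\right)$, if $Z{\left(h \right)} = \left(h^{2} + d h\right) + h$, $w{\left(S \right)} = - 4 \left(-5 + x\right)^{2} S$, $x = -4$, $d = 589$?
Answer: $34957238288$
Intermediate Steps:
$w{\left(S \right)} = - 324 S$ ($w{\left(S \right)} = - 4 \left(-5 - 4\right)^{2} S = - 4 \left(-9\right)^{2} S = \left(-4\right) 81 S = - 324 S$)
$Z{\left(h \right)} = h^{2} + 590 h$ ($Z{\left(h \right)} = \left(h^{2} + 589 h\right) + h = h^{2} + 590 h$)
$\left(139061 - 327169\right) \left(Z{\left(-460 \right)} + w{\left(389 \right)}\right) = \left(139061 - 327169\right) \left(- 460 \left(590 - 460\right) - 126036\right) = - 188108 \left(\left(-460\right) 130 - 126036\right) = - 188108 \left(-59800 - 126036\right) = \left(-188108\right) \left(-185836\right) = 34957238288$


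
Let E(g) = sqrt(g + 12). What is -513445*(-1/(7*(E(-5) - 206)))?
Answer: -105769670/297003 - 513445*sqrt(7)/297003 ≈ -360.70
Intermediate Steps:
E(g) = sqrt(12 + g)
-513445*(-1/(7*(E(-5) - 206))) = -513445*(-1/(7*(sqrt(12 - 5) - 206))) = -513445*(-1/(7*(sqrt(7) - 206))) = -513445*(-1/(7*(-206 + sqrt(7)))) = -513445/(1442 - 7*sqrt(7))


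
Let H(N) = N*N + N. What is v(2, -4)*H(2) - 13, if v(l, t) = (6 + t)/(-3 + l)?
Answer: -25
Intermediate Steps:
v(l, t) = (6 + t)/(-3 + l)
H(N) = N + N**2 (H(N) = N**2 + N = N + N**2)
v(2, -4)*H(2) - 13 = ((6 - 4)/(-3 + 2))*(2*(1 + 2)) - 13 = (2/(-1))*(2*3) - 13 = -1*2*6 - 13 = -2*6 - 13 = -12 - 13 = -25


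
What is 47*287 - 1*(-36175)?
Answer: 49664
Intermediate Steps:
47*287 - 1*(-36175) = 13489 + 36175 = 49664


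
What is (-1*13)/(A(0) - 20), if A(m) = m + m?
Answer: 13/20 ≈ 0.65000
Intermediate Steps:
A(m) = 2*m
(-1*13)/(A(0) - 20) = (-1*13)/(2*0 - 20) = -13/(0 - 20) = -13/(-20) = -1/20*(-13) = 13/20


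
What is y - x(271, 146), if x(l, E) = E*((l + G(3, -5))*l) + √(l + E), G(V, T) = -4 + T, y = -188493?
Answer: -10554785 - √417 ≈ -1.0555e+7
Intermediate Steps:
x(l, E) = √(E + l) + E*l*(-9 + l) (x(l, E) = E*((l + (-4 - 5))*l) + √(l + E) = E*((l - 9)*l) + √(E + l) = E*((-9 + l)*l) + √(E + l) = E*(l*(-9 + l)) + √(E + l) = E*l*(-9 + l) + √(E + l) = √(E + l) + E*l*(-9 + l))
y - x(271, 146) = -188493 - (√(146 + 271) + 146*271² - 9*146*271) = -188493 - (√417 + 146*73441 - 356094) = -188493 - (√417 + 10722386 - 356094) = -188493 - (10366292 + √417) = -188493 + (-10366292 - √417) = -10554785 - √417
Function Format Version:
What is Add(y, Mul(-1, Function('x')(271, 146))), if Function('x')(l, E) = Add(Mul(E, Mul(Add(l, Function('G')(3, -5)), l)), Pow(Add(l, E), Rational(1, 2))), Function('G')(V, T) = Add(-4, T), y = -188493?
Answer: Add(-10554785, Mul(-1, Pow(417, Rational(1, 2)))) ≈ -1.0555e+7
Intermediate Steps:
Function('x')(l, E) = Add(Pow(Add(E, l), Rational(1, 2)), Mul(E, l, Add(-9, l))) (Function('x')(l, E) = Add(Mul(E, Mul(Add(l, Add(-4, -5)), l)), Pow(Add(l, E), Rational(1, 2))) = Add(Mul(E, Mul(Add(l, -9), l)), Pow(Add(E, l), Rational(1, 2))) = Add(Mul(E, Mul(Add(-9, l), l)), Pow(Add(E, l), Rational(1, 2))) = Add(Mul(E, Mul(l, Add(-9, l))), Pow(Add(E, l), Rational(1, 2))) = Add(Mul(E, l, Add(-9, l)), Pow(Add(E, l), Rational(1, 2))) = Add(Pow(Add(E, l), Rational(1, 2)), Mul(E, l, Add(-9, l))))
Add(y, Mul(-1, Function('x')(271, 146))) = Add(-188493, Mul(-1, Add(Pow(Add(146, 271), Rational(1, 2)), Mul(146, Pow(271, 2)), Mul(-9, 146, 271)))) = Add(-188493, Mul(-1, Add(Pow(417, Rational(1, 2)), Mul(146, 73441), -356094))) = Add(-188493, Mul(-1, Add(Pow(417, Rational(1, 2)), 10722386, -356094))) = Add(-188493, Mul(-1, Add(10366292, Pow(417, Rational(1, 2))))) = Add(-188493, Add(-10366292, Mul(-1, Pow(417, Rational(1, 2))))) = Add(-10554785, Mul(-1, Pow(417, Rational(1, 2))))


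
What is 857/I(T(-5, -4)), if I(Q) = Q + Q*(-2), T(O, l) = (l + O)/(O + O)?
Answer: -8570/9 ≈ -952.22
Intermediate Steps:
T(O, l) = (O + l)/(2*O) (T(O, l) = (O + l)/((2*O)) = (O + l)*(1/(2*O)) = (O + l)/(2*O))
I(Q) = -Q (I(Q) = Q - 2*Q = -Q)
857/I(T(-5, -4)) = 857/((-(-5 - 4)/(2*(-5)))) = 857/((-(-1)*(-9)/(2*5))) = 857/((-1*9/10)) = 857/(-9/10) = 857*(-10/9) = -8570/9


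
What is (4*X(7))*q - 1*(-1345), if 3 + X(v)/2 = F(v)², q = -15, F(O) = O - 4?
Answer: 625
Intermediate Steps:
F(O) = -4 + O
X(v) = -6 + 2*(-4 + v)²
(4*X(7))*q - 1*(-1345) = (4*(-6 + 2*(-4 + 7)²))*(-15) - 1*(-1345) = (4*(-6 + 2*3²))*(-15) + 1345 = (4*(-6 + 2*9))*(-15) + 1345 = (4*(-6 + 18))*(-15) + 1345 = (4*12)*(-15) + 1345 = 48*(-15) + 1345 = -720 + 1345 = 625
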